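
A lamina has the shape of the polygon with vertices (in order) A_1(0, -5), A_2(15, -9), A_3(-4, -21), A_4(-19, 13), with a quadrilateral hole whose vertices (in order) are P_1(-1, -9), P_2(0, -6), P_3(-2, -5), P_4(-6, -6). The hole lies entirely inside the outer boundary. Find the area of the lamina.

304

Outer boundary:
Σ = (75) + (-351) + (-451) + (95) = -632
Area = |Σ|/2 = 316.
Hole:
Apply the shoelace formula: 2A = Σ (x_i·y_{i+1} − x_{i+1}·y_i), indices taken mod 4.
P_1→P_2: (-1)(-6) − (0)(-9) = 6
P_2→P_3: (0)(-5) − (-2)(-6) = -12
P_3→P_4: (-2)(-6) − (-6)(-5) = -18
P_4→P_1: (-6)(-9) − (-1)(-6) = 48
Σ = 24
Area = |Σ|/2 = 12.
Net area = 316 − 12 = 304.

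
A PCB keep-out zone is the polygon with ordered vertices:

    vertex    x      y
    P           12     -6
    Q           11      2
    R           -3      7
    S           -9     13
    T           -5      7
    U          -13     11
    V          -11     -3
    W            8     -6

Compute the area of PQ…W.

Cross-terms: 90, 83, 24, 2, 36, 160, 90, 24  ⇒  Σ = 509
Area = |Σ|/2 = 254.5.

254.5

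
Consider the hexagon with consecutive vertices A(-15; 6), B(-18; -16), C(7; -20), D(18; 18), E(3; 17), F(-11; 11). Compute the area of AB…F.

938.5

Cross-terms: 348, 472, 486, 252, 220, 99  ⇒  Σ = 1877
Area = |Σ|/2 = 938.5.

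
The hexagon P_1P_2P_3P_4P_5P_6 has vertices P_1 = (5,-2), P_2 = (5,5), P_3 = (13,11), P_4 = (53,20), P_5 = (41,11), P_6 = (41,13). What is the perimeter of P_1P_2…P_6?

114

|P_1P_2| = √((0)² + (7)²) = √49 = 7
|P_2P_3| = √((8)² + (6)²) = √100 = 10
|P_3P_4| = √((40)² + (9)²) = √1681 = 41
|P_4P_5| = √((-12)² + (-9)²) = √225 = 15
|P_5P_6| = √((0)² + (2)²) = √4 = 2
|P_6P_1| = √((-36)² + (-15)²) = √1521 = 39
Perimeter = 7 + 10 + 41 + 15 + 2 + 39 = 114.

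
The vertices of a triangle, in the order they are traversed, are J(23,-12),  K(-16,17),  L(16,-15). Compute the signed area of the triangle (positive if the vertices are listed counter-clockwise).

Apply the surveyor's formula: 2A = Σ (x_i·y_{i+1} − x_{i+1}·y_i), indices taken mod 3.
Σ = (199) + (-32) + (153) = 320
Signed area = Σ/2 = 160 (positive ⇒ counter-clockwise traversal).

160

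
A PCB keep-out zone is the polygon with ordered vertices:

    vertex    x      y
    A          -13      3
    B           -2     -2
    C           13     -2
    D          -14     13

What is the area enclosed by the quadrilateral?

165

Apply the surveyor's formula: 2A = Σ (x_i·y_{i+1} − x_{i+1}·y_i), indices taken mod 4.
A→B: (-13)(-2) − (-2)(3) = 32
B→C: (-2)(-2) − (13)(-2) = 30
C→D: (13)(13) − (-14)(-2) = 141
D→A: (-14)(3) − (-13)(13) = 127
Σ = 330
Area = |Σ|/2 = 165.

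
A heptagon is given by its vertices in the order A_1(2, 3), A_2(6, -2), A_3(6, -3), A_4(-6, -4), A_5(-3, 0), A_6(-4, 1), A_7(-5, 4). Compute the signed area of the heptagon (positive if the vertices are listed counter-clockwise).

-59.5

Apply the surveyor's formula: 2A = Σ (x_i·y_{i+1} − x_{i+1}·y_i), indices taken mod 7.
A_1→A_2: (2)(-2) − (6)(3) = -22
A_2→A_3: (6)(-3) − (6)(-2) = -6
A_3→A_4: (6)(-4) − (-6)(-3) = -42
A_4→A_5: (-6)(0) − (-3)(-4) = -12
A_5→A_6: (-3)(1) − (-4)(0) = -3
A_6→A_7: (-4)(4) − (-5)(1) = -11
A_7→A_1: (-5)(3) − (2)(4) = -23
Σ = -119
Signed area = Σ/2 = -59.5 (negative ⇒ clockwise traversal).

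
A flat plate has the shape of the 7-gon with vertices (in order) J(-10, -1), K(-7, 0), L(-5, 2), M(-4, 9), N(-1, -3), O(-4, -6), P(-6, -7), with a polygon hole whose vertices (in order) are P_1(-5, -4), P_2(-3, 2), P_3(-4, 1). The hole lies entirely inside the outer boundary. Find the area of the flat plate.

Outer boundary:
J→K: (-10)(0) − (-7)(-1) = -7
K→L: (-7)(2) − (-5)(0) = -14
L→M: (-5)(9) − (-4)(2) = -37
M→N: (-4)(-3) − (-1)(9) = 21
N→O: (-1)(-6) − (-4)(-3) = -6
O→P: (-4)(-7) − (-6)(-6) = -8
P→J: (-6)(-1) − (-10)(-7) = -64
Σ = -115
Area = |Σ|/2 = 57.5.
Hole:
Apply the surveyor's formula: 2A = Σ (x_i·y_{i+1} − x_{i+1}·y_i), indices taken mod 3.
Σ = (-22) + (5) + (21) = 4
Area = |Σ|/2 = 2.
Net area = 57.5 − 2 = 55.5.

55.5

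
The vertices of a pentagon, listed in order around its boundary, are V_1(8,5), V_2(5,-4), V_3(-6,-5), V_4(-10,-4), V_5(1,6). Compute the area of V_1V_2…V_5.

115.5

Apply Gauss's area formula: 2A = Σ (x_i·y_{i+1} − x_{i+1}·y_i), indices taken mod 5.
V_1→V_2: (8)(-4) − (5)(5) = -57
V_2→V_3: (5)(-5) − (-6)(-4) = -49
V_3→V_4: (-6)(-4) − (-10)(-5) = -26
V_4→V_5: (-10)(6) − (1)(-4) = -56
V_5→V_1: (1)(5) − (8)(6) = -43
Σ = -231
Area = |Σ|/2 = 115.5.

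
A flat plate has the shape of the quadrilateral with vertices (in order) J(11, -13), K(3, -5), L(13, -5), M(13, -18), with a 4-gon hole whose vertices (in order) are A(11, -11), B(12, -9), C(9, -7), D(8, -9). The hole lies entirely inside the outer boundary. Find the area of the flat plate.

Outer boundary:
Σ = (-16) + (50) + (-169) + (29) = -106
Area = |Σ|/2 = 53.
Hole:
Apply the shoelace formula: 2A = Σ (x_i·y_{i+1} − x_{i+1}·y_i), indices taken mod 4.
Cross-terms: 33, -3, -25, 11  ⇒  Σ = 16
Area = |Σ|/2 = 8.
Net area = 53 − 8 = 45.

45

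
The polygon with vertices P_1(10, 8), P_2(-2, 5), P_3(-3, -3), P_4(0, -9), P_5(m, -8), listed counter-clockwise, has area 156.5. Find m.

The doubled signed area Σ (x_i y_{i+1} − x_{i+1} y_i) is linear in m.
With m=0 it equals 194; the coefficient of m is 17 (from the two edges through P_5).
So 17·m + 194 = 2·156.5 = 313 ⇒ m = 7.

7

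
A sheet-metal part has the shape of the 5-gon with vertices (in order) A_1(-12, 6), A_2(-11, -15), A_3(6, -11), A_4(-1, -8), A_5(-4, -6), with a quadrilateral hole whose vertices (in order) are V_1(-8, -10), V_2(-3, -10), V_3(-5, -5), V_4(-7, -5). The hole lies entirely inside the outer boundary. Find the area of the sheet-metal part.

Outer boundary:
A_1→A_2: (-12)(-15) − (-11)(6) = 246
A_2→A_3: (-11)(-11) − (6)(-15) = 211
A_3→A_4: (6)(-8) − (-1)(-11) = -59
A_4→A_5: (-1)(-6) − (-4)(-8) = -26
A_5→A_1: (-4)(6) − (-12)(-6) = -96
Σ = 276
Area = |Σ|/2 = 138.
Hole:
Σ = (50) + (-35) + (-10) + (30) = 35
Area = |Σ|/2 = 17.5.
Net area = 138 − 17.5 = 120.5.

120.5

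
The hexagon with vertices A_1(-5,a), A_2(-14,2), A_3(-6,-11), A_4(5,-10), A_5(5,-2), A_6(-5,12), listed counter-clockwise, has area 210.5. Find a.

0

The doubled signed area Σ (x_i y_{i+1} − x_{i+1} y_i) is linear in a.
With a=0 it equals 421; the coefficient of a is 9 (from the two edges through A_1).
So 9·a + 421 = 2·210.5 = 421 ⇒ a = 0.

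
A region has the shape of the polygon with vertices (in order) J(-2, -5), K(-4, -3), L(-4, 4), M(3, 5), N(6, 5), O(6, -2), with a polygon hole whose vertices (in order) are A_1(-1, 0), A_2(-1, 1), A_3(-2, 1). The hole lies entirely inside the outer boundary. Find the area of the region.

82

Outer boundary:
Apply the surveyor's formula: 2A = Σ (x_i·y_{i+1} − x_{i+1}·y_i), indices taken mod 6.
J→K: (-2)(-3) − (-4)(-5) = -14
K→L: (-4)(4) − (-4)(-3) = -28
L→M: (-4)(5) − (3)(4) = -32
M→N: (3)(5) − (6)(5) = -15
N→O: (6)(-2) − (6)(5) = -42
O→J: (6)(-5) − (-2)(-2) = -34
Σ = -165
Area = |Σ|/2 = 82.5.
Hole:
Apply the shoelace (surveyor's) formula: 2A = Σ (x_i·y_{i+1} − x_{i+1}·y_i), indices taken mod 3.
A_1→A_2: (-1)(1) − (-1)(0) = -1
A_2→A_3: (-1)(1) − (-2)(1) = 1
A_3→A_1: (-2)(0) − (-1)(1) = 1
Σ = 1
Area = |Σ|/2 = 0.5.
Net area = 82.5 − 0.5 = 82.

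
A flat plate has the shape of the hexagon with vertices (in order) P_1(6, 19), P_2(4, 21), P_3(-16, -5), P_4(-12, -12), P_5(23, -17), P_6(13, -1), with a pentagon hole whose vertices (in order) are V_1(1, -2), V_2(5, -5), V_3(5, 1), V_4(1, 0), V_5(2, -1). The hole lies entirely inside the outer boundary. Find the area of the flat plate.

Outer boundary:
Apply the shoelace (surveyor's) formula: 2A = Σ (x_i·y_{i+1} − x_{i+1}·y_i), indices taken mod 6.
Cross-terms: 50, 316, 132, 480, 198, 253  ⇒  Σ = 1429
Area = |Σ|/2 = 714.5.
Hole:
Σ = (5) + (30) + (-1) + (-1) + (-3) = 30
Area = |Σ|/2 = 15.
Net area = 714.5 − 15 = 699.5.

699.5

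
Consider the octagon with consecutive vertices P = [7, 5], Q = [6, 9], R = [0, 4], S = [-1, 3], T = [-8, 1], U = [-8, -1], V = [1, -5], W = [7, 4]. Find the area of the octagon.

93.5

Apply the shoelace (surveyor's) formula: 2A = Σ (x_i·y_{i+1} − x_{i+1}·y_i), indices taken mod 8.
P→Q: (7)(9) − (6)(5) = 33
Q→R: (6)(4) − (0)(9) = 24
R→S: (0)(3) − (-1)(4) = 4
S→T: (-1)(1) − (-8)(3) = 23
T→U: (-8)(-1) − (-8)(1) = 16
U→V: (-8)(-5) − (1)(-1) = 41
V→W: (1)(4) − (7)(-5) = 39
W→P: (7)(5) − (7)(4) = 7
Σ = 187
Area = |Σ|/2 = 93.5.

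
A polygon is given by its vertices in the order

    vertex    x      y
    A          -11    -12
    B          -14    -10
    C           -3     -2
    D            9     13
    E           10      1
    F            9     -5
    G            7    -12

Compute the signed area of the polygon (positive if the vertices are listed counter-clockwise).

Σ = (-58) + (-2) + (-21) + (-121) + (-59) + (-73) + (-216) = -550
Signed area = Σ/2 = -275 (negative ⇒ clockwise traversal).

-275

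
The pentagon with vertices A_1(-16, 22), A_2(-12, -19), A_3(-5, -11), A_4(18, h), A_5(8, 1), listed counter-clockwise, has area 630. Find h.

The doubled signed area Σ (x_i y_{i+1} − x_{i+1} y_i) is linear in h.
With h=0 it equals 1013; the coefficient of h is -13 (from the two edges through A_4).
So -13·h + 1013 = 2·630 = 1260 ⇒ h = -19.

-19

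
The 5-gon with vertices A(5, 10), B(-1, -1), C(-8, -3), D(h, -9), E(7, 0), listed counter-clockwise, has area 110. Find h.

5

The doubled signed area Σ (x_i y_{i+1} − x_{i+1} y_i) is linear in h.
With h=0 it equals 205; the coefficient of h is 3 (from the two edges through D).
So 3·h + 205 = 2·110 = 220 ⇒ h = 5.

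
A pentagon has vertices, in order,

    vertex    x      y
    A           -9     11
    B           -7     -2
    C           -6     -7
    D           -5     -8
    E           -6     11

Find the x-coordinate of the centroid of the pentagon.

Apply Gauss's area formula. First the cross-terms c_i = x_i·y_{i+1} − x_{i+1}·y_i:
  95, 37, 13, -103, 33  ⇒  2A = 75, A = 37.5.
Then Σ (x_i + x_{i+1})·c_i = -1506, so x̄ = -1506 / (6·37.5) = -502/75.

-502/75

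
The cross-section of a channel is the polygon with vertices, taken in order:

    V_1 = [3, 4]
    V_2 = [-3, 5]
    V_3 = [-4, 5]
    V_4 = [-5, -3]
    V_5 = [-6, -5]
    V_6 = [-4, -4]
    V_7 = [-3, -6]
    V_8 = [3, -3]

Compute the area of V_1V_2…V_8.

Apply the surveyor's formula: 2A = Σ (x_i·y_{i+1} − x_{i+1}·y_i), indices taken mod 8.
V_1→V_2: (3)(5) − (-3)(4) = 27
V_2→V_3: (-3)(5) − (-4)(5) = 5
V_3→V_4: (-4)(-3) − (-5)(5) = 37
V_4→V_5: (-5)(-5) − (-6)(-3) = 7
V_5→V_6: (-6)(-4) − (-4)(-5) = 4
V_6→V_7: (-4)(-6) − (-3)(-4) = 12
V_7→V_8: (-3)(-3) − (3)(-6) = 27
V_8→V_1: (3)(4) − (3)(-3) = 21
Σ = 140
Area = |Σ|/2 = 70.

70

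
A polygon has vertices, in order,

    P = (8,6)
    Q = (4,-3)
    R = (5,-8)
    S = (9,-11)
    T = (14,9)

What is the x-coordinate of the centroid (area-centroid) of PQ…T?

Apply the shoelace (surveyor's) formula. First the cross-terms c_i = x_i·y_{i+1} − x_{i+1}·y_i:
  -48, -17, 17, 235, 12  ⇒  2A = 199, A = 99.5.
Then Σ (x_i + x_{i+1})·c_i = 5178, so x̄ = 5178 / (6·99.5) = 1726/199.

1726/199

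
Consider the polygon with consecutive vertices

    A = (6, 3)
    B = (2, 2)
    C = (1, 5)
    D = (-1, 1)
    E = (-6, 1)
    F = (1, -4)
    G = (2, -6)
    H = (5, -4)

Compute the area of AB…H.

55.5

Apply the shoelace (surveyor's) formula: 2A = Σ (x_i·y_{i+1} − x_{i+1}·y_i), indices taken mod 8.
A→B: (6)(2) − (2)(3) = 6
B→C: (2)(5) − (1)(2) = 8
C→D: (1)(1) − (-1)(5) = 6
D→E: (-1)(1) − (-6)(1) = 5
E→F: (-6)(-4) − (1)(1) = 23
F→G: (1)(-6) − (2)(-4) = 2
G→H: (2)(-4) − (5)(-6) = 22
H→A: (5)(3) − (6)(-4) = 39
Σ = 111
Area = |Σ|/2 = 55.5.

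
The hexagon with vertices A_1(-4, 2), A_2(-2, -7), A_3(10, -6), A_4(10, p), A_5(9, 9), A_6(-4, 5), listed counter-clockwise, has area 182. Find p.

Write out the shoelace sum; only the two edges meeting at A_4 involve p:
2·Area = [(10·p − 10·(-6)) + (10·9 − 9·p)] + 207
       = 1·p + 357 = 364
⇒ p = 7.

7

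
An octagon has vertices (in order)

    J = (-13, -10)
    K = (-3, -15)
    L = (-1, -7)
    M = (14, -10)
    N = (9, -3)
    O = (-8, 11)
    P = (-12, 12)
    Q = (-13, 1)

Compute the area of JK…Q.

362.5

Σ = (165) + (6) + (108) + (48) + (75) + (36) + (144) + (143) = 725
Area = |Σ|/2 = 362.5.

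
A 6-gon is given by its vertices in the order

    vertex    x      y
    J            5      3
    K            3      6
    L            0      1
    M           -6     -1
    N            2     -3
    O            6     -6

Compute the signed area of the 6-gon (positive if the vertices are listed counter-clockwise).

Apply the surveyor's formula: 2A = Σ (x_i·y_{i+1} − x_{i+1}·y_i), indices taken mod 6.
Cross-terms: 21, 3, 6, 20, 6, 48  ⇒  Σ = 104
Signed area = Σ/2 = 52 (positive ⇒ counter-clockwise traversal).

52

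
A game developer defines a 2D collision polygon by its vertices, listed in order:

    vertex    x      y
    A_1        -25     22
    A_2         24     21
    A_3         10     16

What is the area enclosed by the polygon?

Apply the shoelace (surveyor's) formula: 2A = Σ (x_i·y_{i+1} − x_{i+1}·y_i), indices taken mod 3.
Σ = (-1053) + (174) + (620) = -259
Area = |Σ|/2 = 129.5.

129.5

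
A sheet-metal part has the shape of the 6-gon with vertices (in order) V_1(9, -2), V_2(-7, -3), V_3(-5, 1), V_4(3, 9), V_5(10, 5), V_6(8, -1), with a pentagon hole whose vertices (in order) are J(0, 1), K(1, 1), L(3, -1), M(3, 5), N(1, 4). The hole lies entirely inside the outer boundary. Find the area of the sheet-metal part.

111

Outer boundary:
V_1→V_2: (9)(-3) − (-7)(-2) = -41
V_2→V_3: (-7)(1) − (-5)(-3) = -22
V_3→V_4: (-5)(9) − (3)(1) = -48
V_4→V_5: (3)(5) − (10)(9) = -75
V_5→V_6: (10)(-1) − (8)(5) = -50
V_6→V_1: (8)(-2) − (9)(-1) = -7
Σ = -243
Area = |Σ|/2 = 121.5.
Hole:
Σ = (-1) + (-4) + (18) + (7) + (1) = 21
Area = |Σ|/2 = 10.5.
Net area = 121.5 − 10.5 = 111.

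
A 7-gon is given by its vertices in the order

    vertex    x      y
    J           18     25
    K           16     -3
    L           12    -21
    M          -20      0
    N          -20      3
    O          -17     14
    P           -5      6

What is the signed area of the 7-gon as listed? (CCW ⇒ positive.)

Apply Gauss's area formula: 2A = Σ (x_i·y_{i+1} − x_{i+1}·y_i), indices taken mod 7.
Σ = (-454) + (-300) + (-420) + (-60) + (-229) + (-32) + (-233) = -1728
Signed area = Σ/2 = -864 (negative ⇒ clockwise traversal).

-864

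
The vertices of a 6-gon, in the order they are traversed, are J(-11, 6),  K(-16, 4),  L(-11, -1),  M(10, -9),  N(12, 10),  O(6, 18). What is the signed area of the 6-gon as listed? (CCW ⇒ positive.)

Apply the shoelace formula: 2A = Σ (x_i·y_{i+1} − x_{i+1}·y_i), indices taken mod 6.
Σ = (52) + (60) + (109) + (208) + (156) + (234) = 819
Signed area = Σ/2 = 409.5 (positive ⇒ counter-clockwise traversal).

409.5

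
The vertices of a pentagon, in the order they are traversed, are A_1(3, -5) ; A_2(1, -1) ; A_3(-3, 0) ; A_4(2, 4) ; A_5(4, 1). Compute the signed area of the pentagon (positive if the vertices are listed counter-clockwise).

Apply the surveyor's formula: 2A = Σ (x_i·y_{i+1} − x_{i+1}·y_i), indices taken mod 5.
A_1→A_2: (3)(-1) − (1)(-5) = 2
A_2→A_3: (1)(0) − (-3)(-1) = -3
A_3→A_4: (-3)(4) − (2)(0) = -12
A_4→A_5: (2)(1) − (4)(4) = -14
A_5→A_1: (4)(-5) − (3)(1) = -23
Σ = -50
Signed area = Σ/2 = -25 (negative ⇒ clockwise traversal).

-25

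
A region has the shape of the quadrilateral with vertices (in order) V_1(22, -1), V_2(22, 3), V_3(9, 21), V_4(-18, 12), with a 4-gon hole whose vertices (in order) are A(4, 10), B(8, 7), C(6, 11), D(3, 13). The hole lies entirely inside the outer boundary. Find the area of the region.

373

Outer boundary:
Σ = (88) + (435) + (486) + (-246) = 763
Area = |Σ|/2 = 381.5.
Hole:
Apply the shoelace (surveyor's) formula: 2A = Σ (x_i·y_{i+1} − x_{i+1}·y_i), indices taken mod 4.
A→B: (4)(7) − (8)(10) = -52
B→C: (8)(11) − (6)(7) = 46
C→D: (6)(13) − (3)(11) = 45
D→A: (3)(10) − (4)(13) = -22
Σ = 17
Area = |Σ|/2 = 8.5.
Net area = 381.5 − 8.5 = 373.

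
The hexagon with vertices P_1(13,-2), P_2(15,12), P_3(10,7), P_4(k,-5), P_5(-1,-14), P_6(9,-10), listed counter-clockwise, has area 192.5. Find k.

-1

Write out the shoelace sum; only the two edges meeting at P_4 involve k:
2·Area = [(10·(-5) − k·7) + (k·(-14) − (-1)·(-5))] + 419
       = -21·k + 364 = 385
⇒ k = -1.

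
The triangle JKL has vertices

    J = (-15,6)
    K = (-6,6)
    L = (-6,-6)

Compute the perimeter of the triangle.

|JK| = √((9)² + (0)²) = √81 = 9
|KL| = √((0)² + (-12)²) = √144 = 12
|LJ| = √((-9)² + (12)²) = √225 = 15
Perimeter = 9 + 12 + 15 = 36.

36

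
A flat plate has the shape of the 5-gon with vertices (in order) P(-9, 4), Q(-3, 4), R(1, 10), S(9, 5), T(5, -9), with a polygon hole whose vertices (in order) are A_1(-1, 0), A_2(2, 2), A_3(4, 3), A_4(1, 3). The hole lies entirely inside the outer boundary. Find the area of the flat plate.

Outer boundary:
Apply the surveyor's formula: 2A = Σ (x_i·y_{i+1} − x_{i+1}·y_i), indices taken mod 5.
Σ = (-24) + (-34) + (-85) + (-106) + (-61) = -310
Area = |Σ|/2 = 155.
Hole:
Σ = (-2) + (-2) + (9) + (3) = 8
Area = |Σ|/2 = 4.
Net area = 155 − 4 = 151.

151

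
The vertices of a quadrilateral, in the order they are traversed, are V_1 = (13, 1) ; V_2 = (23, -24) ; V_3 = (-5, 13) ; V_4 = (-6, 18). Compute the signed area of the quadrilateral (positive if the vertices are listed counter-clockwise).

Σ = (-335) + (179) + (-12) + (-240) = -408
Signed area = Σ/2 = -204 (negative ⇒ clockwise traversal).

-204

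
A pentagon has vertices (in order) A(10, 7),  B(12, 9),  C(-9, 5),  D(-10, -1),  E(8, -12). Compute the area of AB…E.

Apply the shoelace (surveyor's) formula: 2A = Σ (x_i·y_{i+1} − x_{i+1}·y_i), indices taken mod 5.
Σ = (6) + (141) + (59) + (128) + (176) = 510
Area = |Σ|/2 = 255.

255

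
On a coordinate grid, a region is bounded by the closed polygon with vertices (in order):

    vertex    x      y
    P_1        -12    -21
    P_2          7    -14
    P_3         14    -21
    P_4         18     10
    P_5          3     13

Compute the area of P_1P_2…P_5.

589.5

Σ = (315) + (49) + (518) + (204) + (93) = 1179
Area = |Σ|/2 = 589.5.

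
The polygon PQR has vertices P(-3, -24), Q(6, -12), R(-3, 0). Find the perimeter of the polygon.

54

|PQ| = √((9)² + (12)²) = √225 = 15
|QR| = √((-9)² + (12)²) = √225 = 15
|RP| = √((0)² + (-24)²) = √576 = 24
Perimeter = 15 + 15 + 24 = 54.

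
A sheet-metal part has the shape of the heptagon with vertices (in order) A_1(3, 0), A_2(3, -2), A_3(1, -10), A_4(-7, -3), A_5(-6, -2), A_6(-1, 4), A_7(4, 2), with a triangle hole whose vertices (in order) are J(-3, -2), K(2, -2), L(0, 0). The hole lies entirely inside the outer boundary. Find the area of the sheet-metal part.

75.5

Outer boundary:
A_1→A_2: (3)(-2) − (3)(0) = -6
A_2→A_3: (3)(-10) − (1)(-2) = -28
A_3→A_4: (1)(-3) − (-7)(-10) = -73
A_4→A_5: (-7)(-2) − (-6)(-3) = -4
A_5→A_6: (-6)(4) − (-1)(-2) = -26
A_6→A_7: (-1)(2) − (4)(4) = -18
A_7→A_1: (4)(0) − (3)(2) = -6
Σ = -161
Area = |Σ|/2 = 80.5.
Hole:
Apply the surveyor's formula: 2A = Σ (x_i·y_{i+1} − x_{i+1}·y_i), indices taken mod 3.
Σ = (10) + (0) + (0) = 10
Area = |Σ|/2 = 5.
Net area = 80.5 − 5 = 75.5.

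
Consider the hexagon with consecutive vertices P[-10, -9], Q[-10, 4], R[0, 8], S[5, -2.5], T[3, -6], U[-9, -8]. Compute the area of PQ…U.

174.75

Apply the surveyor's formula: 2A = Σ (x_i·y_{i+1} − x_{i+1}·y_i), indices taken mod 6.
Σ = (-130) + (-80) + (-40) + (-22.5) + (-78) + (1) = -349.5
Area = |Σ|/2 = 174.75.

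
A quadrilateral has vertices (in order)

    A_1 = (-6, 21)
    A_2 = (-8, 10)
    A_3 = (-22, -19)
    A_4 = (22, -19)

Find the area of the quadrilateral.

Apply Gauss's area formula: 2A = Σ (x_i·y_{i+1} − x_{i+1}·y_i), indices taken mod 4.
A_1→A_2: (-6)(10) − (-8)(21) = 108
A_2→A_3: (-8)(-19) − (-22)(10) = 372
A_3→A_4: (-22)(-19) − (22)(-19) = 836
A_4→A_1: (22)(21) − (-6)(-19) = 348
Σ = 1664
Area = |Σ|/2 = 832.

832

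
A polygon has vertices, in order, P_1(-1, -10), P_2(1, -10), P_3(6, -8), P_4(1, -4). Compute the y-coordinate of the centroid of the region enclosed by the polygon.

-158/21

Apply the surveyor's formula. First the cross-terms c_i = x_i·y_{i+1} − x_{i+1}·y_i:
  20, 52, -16, -14  ⇒  2A = 42, A = 21.
Then Σ (y_i + y_{i+1})·c_i = -948, so ȳ = -948 / (6·21) = -158/21.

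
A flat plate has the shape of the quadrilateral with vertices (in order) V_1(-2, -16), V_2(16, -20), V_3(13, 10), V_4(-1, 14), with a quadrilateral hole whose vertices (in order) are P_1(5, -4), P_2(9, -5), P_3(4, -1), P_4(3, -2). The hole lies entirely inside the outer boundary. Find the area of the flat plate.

468.5

Outer boundary:
Apply Gauss's area formula: 2A = Σ (x_i·y_{i+1} − x_{i+1}·y_i), indices taken mod 4.
Σ = (296) + (420) + (192) + (44) = 952
Area = |Σ|/2 = 476.
Hole:
Apply the shoelace (surveyor's) formula: 2A = Σ (x_i·y_{i+1} − x_{i+1}·y_i), indices taken mod 4.
P_1→P_2: (5)(-5) − (9)(-4) = 11
P_2→P_3: (9)(-1) − (4)(-5) = 11
P_3→P_4: (4)(-2) − (3)(-1) = -5
P_4→P_1: (3)(-4) − (5)(-2) = -2
Σ = 15
Area = |Σ|/2 = 7.5.
Net area = 476 − 7.5 = 468.5.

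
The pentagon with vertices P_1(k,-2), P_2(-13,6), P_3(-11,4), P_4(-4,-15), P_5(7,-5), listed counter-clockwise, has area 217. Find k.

Write out the shoelace sum; only the two edges meeting at P_1 involve k:
2·Area = [(7·(-2) − k·(-5)) + (k·6 − (-13)·(-2))] + 320
       = 11·k + 280 = 434
⇒ k = 14.

14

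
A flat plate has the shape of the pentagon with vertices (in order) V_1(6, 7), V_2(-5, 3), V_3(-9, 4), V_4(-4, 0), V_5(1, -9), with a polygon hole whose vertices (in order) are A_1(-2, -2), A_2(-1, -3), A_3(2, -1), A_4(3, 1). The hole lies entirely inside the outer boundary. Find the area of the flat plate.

80.5

Outer boundary:
Apply the shoelace (surveyor's) formula: 2A = Σ (x_i·y_{i+1} − x_{i+1}·y_i), indices taken mod 5.
Σ = (53) + (7) + (16) + (36) + (61) = 173
Area = |Σ|/2 = 86.5.
Hole:
A_1→A_2: (-2)(-3) − (-1)(-2) = 4
A_2→A_3: (-1)(-1) − (2)(-3) = 7
A_3→A_4: (2)(1) − (3)(-1) = 5
A_4→A_1: (3)(-2) − (-2)(1) = -4
Σ = 12
Area = |Σ|/2 = 6.
Net area = 86.5 − 6 = 80.5.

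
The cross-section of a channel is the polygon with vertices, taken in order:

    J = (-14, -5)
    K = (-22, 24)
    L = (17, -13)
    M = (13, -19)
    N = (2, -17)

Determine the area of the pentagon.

576.5

Σ = (-446) + (-122) + (-154) + (-183) + (-248) = -1153
Area = |Σ|/2 = 576.5.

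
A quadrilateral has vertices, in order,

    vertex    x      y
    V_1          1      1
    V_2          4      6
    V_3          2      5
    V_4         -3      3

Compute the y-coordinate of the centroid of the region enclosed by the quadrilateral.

Apply Gauss's area formula. First the cross-terms c_i = x_i·y_{i+1} − x_{i+1}·y_i:
  2, 8, 21, -6  ⇒  2A = 25, A = 12.5.
Then Σ (y_i + y_{i+1})·c_i = 246, so ȳ = 246 / (6·12.5) = 3.28.

3.28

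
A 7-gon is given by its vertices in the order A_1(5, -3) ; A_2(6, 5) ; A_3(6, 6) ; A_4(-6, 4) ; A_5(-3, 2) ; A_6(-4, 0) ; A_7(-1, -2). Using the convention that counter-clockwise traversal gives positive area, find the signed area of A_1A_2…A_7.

69

Apply the surveyor's formula: 2A = Σ (x_i·y_{i+1} − x_{i+1}·y_i), indices taken mod 7.
Σ = (43) + (6) + (60) + (0) + (8) + (8) + (13) = 138
Signed area = Σ/2 = 69 (positive ⇒ counter-clockwise traversal).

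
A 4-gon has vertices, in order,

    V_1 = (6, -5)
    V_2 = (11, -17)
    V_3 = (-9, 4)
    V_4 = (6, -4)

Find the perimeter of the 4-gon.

|V_1V_2| = √((5)² + (-12)²) = √169 = 13
|V_2V_3| = √((-20)² + (21)²) = √841 = 29
|V_3V_4| = √((15)² + (-8)²) = √289 = 17
|V_4V_1| = √((0)² + (-1)²) = √1 = 1
Perimeter = 13 + 29 + 17 + 1 = 60.

60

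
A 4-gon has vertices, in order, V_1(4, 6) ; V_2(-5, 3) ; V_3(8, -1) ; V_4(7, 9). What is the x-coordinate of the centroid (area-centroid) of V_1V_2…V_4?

Apply the surveyor's formula. First the cross-terms c_i = x_i·y_{i+1} − x_{i+1}·y_i:
  42, -19, 79, 6  ⇒  2A = 108, A = 54.
Then Σ (x_i + x_{i+1})·c_i = 1152, so x̄ = 1152 / (6·54) = 32/9.

32/9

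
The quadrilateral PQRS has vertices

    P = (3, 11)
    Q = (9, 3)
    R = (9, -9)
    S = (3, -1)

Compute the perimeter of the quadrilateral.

44

|PQ| = √((6)² + (-8)²) = √100 = 10
|QR| = √((0)² + (-12)²) = √144 = 12
|RS| = √((-6)² + (8)²) = √100 = 10
|SP| = √((0)² + (12)²) = √144 = 12
Perimeter = 10 + 12 + 10 + 12 = 44.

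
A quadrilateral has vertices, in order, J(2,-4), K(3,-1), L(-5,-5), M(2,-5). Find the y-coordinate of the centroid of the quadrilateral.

Apply Gauss's area formula. First the cross-terms c_i = x_i·y_{i+1} − x_{i+1}·y_i:
  10, -20, 35, 2  ⇒  2A = 27, A = 13.5.
Then Σ (y_i + y_{i+1})·c_i = -298, so ȳ = -298 / (6·13.5) = -298/81.

-298/81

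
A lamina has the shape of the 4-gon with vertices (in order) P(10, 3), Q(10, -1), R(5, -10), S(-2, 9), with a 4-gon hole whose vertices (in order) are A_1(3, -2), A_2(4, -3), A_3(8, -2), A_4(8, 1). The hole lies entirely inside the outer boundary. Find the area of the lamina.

Outer boundary:
Apply Gauss's area formula: 2A = Σ (x_i·y_{i+1} − x_{i+1}·y_i), indices taken mod 4.
Cross-terms: -40, -95, 25, -96  ⇒  Σ = -206
Area = |Σ|/2 = 103.
Hole:
Apply the shoelace (surveyor's) formula: 2A = Σ (x_i·y_{i+1} − x_{i+1}·y_i), indices taken mod 4.
A_1→A_2: (3)(-3) − (4)(-2) = -1
A_2→A_3: (4)(-2) − (8)(-3) = 16
A_3→A_4: (8)(1) − (8)(-2) = 24
A_4→A_1: (8)(-2) − (3)(1) = -19
Σ = 20
Area = |Σ|/2 = 10.
Net area = 103 − 10 = 93.

93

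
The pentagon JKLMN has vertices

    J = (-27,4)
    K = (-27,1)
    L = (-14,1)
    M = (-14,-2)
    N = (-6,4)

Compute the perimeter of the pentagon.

50

|JK| = √((0)² + (-3)²) = √9 = 3
|KL| = √((13)² + (0)²) = √169 = 13
|LM| = √((0)² + (-3)²) = √9 = 3
|MN| = √((8)² + (6)²) = √100 = 10
|NJ| = √((-21)² + (0)²) = √441 = 21
Perimeter = 3 + 13 + 3 + 10 + 21 = 50.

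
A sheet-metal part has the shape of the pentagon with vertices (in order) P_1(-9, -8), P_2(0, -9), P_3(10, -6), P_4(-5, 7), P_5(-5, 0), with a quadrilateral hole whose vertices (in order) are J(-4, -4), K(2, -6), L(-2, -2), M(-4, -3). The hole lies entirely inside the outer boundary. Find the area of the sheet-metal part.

134

Outer boundary:
Apply the shoelace (surveyor's) formula: 2A = Σ (x_i·y_{i+1} − x_{i+1}·y_i), indices taken mod 5.
Σ = (81) + (90) + (40) + (35) + (40) = 286
Area = |Σ|/2 = 143.
Hole:
Apply the shoelace formula: 2A = Σ (x_i·y_{i+1} − x_{i+1}·y_i), indices taken mod 4.
Cross-terms: 32, -16, -2, 4  ⇒  Σ = 18
Area = |Σ|/2 = 9.
Net area = 143 − 9 = 134.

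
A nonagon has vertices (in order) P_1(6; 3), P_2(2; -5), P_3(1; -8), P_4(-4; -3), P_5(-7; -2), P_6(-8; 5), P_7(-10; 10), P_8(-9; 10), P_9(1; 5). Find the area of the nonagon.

134

Apply the shoelace (surveyor's) formula: 2A = Σ (x_i·y_{i+1} − x_{i+1}·y_i), indices taken mod 9.
Cross-terms: -36, -11, -35, -13, -51, -30, -10, -55, -27  ⇒  Σ = -268
Area = |Σ|/2 = 134.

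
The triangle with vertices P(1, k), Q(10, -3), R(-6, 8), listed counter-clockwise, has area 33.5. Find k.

-1

The doubled signed area Σ (x_i y_{i+1} − x_{i+1} y_i) is linear in k.
With k=0 it equals 51; the coefficient of k is -16 (from the two edges through P).
So -16·k + 51 = 2·33.5 = 67 ⇒ k = -1.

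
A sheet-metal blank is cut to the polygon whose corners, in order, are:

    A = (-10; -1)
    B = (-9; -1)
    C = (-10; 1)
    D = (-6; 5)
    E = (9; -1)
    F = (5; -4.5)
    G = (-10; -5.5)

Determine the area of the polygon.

Apply Gauss's area formula: 2A = Σ (x_i·y_{i+1} − x_{i+1}·y_i), indices taken mod 7.
Cross-terms: 1, -19, -44, -39, -35.5, -72.5, -45  ⇒  Σ = -254
Area = |Σ|/2 = 127.

127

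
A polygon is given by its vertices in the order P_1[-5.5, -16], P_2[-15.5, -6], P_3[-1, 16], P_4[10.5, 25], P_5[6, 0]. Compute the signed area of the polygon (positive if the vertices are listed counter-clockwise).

-454

Apply Gauss's area formula: 2A = Σ (x_i·y_{i+1} − x_{i+1}·y_i), indices taken mod 5.
Σ = (-215) + (-254) + (-193) + (-150) + (-96) = -908
Signed area = Σ/2 = -454 (negative ⇒ clockwise traversal).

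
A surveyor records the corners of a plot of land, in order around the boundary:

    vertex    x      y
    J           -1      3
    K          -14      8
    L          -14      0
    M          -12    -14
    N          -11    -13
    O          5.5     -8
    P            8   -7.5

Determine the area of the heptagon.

271.375

Apply Gauss's area formula: 2A = Σ (x_i·y_{i+1} − x_{i+1}·y_i), indices taken mod 7.
J→K: (-1)(8) − (-14)(3) = 34
K→L: (-14)(0) − (-14)(8) = 112
L→M: (-14)(-14) − (-12)(0) = 196
M→N: (-12)(-13) − (-11)(-14) = 2
N→O: (-11)(-8) − (5.5)(-13) = 159.5
O→P: (5.5)(-7.5) − (8)(-8) = 22.75
P→J: (8)(3) − (-1)(-7.5) = 16.5
Σ = 542.75
Area = |Σ|/2 = 271.375.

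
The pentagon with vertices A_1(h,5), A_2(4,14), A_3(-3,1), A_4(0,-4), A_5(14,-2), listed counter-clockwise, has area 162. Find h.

Write out the shoelace sum; only the two edges meeting at A_1 involve h:
2·Area = [(14·5 − h·(-2)) + (h·14 − 4·5)] + 114
       = 16·h + 164 = 324
⇒ h = 10.

10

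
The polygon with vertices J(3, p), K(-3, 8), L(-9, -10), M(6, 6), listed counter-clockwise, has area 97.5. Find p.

Write out the shoelace sum; only the two edges meeting at J involve p:
2·Area = [(6·p − 3·6) + (3·8 − (-3)·p)] + 108
       = 9·p + 114 = 195
⇒ p = 9.

9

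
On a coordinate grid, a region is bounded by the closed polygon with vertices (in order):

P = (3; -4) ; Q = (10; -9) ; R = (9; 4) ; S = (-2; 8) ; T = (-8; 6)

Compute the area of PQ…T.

140

Apply the shoelace (surveyor's) formula: 2A = Σ (x_i·y_{i+1} − x_{i+1}·y_i), indices taken mod 5.
Cross-terms: 13, 121, 80, 52, 14  ⇒  Σ = 280
Area = |Σ|/2 = 140.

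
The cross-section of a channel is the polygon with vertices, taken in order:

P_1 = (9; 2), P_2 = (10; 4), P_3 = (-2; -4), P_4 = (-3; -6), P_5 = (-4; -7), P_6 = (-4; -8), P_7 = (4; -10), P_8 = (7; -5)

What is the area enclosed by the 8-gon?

83

Apply the surveyor's formula: 2A = Σ (x_i·y_{i+1} − x_{i+1}·y_i), indices taken mod 8.
Σ = (16) + (-32) + (0) + (-3) + (4) + (72) + (50) + (59) = 166
Area = |Σ|/2 = 83.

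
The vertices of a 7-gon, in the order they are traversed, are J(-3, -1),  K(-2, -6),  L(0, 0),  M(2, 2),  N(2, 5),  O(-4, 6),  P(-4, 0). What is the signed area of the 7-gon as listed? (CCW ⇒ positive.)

Apply Gauss's area formula: 2A = Σ (x_i·y_{i+1} − x_{i+1}·y_i), indices taken mod 7.
J→K: (-3)(-6) − (-2)(-1) = 16
K→L: (-2)(0) − (0)(-6) = 0
L→M: (0)(2) − (2)(0) = 0
M→N: (2)(5) − (2)(2) = 6
N→O: (2)(6) − (-4)(5) = 32
O→P: (-4)(0) − (-4)(6) = 24
P→J: (-4)(-1) − (-3)(0) = 4
Σ = 82
Signed area = Σ/2 = 41 (positive ⇒ counter-clockwise traversal).

41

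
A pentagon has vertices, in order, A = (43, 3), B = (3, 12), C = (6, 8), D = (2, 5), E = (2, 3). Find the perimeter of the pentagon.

|AB| = √((-40)² + (9)²) = √1681 = 41
|BC| = √((3)² + (-4)²) = √25 = 5
|CD| = √((-4)² + (-3)²) = √25 = 5
|DE| = √((0)² + (-2)²) = √4 = 2
|EA| = √((41)² + (0)²) = √1681 = 41
Perimeter = 41 + 5 + 5 + 2 + 41 = 94.

94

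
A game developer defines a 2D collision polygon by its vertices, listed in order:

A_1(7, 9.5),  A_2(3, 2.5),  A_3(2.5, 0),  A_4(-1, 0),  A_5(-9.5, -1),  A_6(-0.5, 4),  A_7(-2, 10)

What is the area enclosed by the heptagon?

70.375

Apply the shoelace (surveyor's) formula: 2A = Σ (x_i·y_{i+1} − x_{i+1}·y_i), indices taken mod 7.
Σ = (-11) + (-6.25) + (0) + (1) + (-38.5) + (3) + (-89) = -140.75
Area = |Σ|/2 = 70.375.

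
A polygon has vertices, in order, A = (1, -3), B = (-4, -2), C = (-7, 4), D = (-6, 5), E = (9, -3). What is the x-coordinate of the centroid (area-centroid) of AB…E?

Apply the surveyor's formula. First the cross-terms c_i = x_i·y_{i+1} − x_{i+1}·y_i:
  -14, -30, -11, -27, -24  ⇒  2A = -106, A = -53.
Then Σ (x_i + x_{i+1})·c_i = 194, so x̄ = 194 / (6·(-53)) = -97/159.

-97/159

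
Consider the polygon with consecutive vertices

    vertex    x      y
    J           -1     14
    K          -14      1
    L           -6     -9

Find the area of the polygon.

Apply the shoelace formula: 2A = Σ (x_i·y_{i+1} − x_{i+1}·y_i), indices taken mod 3.
Cross-terms: 195, 132, -93  ⇒  Σ = 234
Area = |Σ|/2 = 117.

117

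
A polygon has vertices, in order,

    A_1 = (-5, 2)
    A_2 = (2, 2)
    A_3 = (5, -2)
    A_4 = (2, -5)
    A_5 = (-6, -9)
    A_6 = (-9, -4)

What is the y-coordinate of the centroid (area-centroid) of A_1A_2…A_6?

Apply the surveyor's formula. First the cross-terms c_i = x_i·y_{i+1} − x_{i+1}·y_i:
  -14, -14, -21, -48, -57, -38  ⇒  2A = -192, A = -96.
Then Σ (y_i + y_{i+1})·c_i = 1580, so ȳ = 1580 / (6·(-96)) = -395/144.

-395/144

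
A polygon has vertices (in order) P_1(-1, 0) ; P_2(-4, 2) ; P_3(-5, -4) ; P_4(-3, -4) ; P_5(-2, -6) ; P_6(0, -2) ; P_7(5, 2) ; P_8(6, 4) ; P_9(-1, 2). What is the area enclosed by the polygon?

41

Σ = (-2) + (26) + (8) + (10) + (4) + (10) + (8) + (16) + (2) = 82
Area = |Σ|/2 = 41.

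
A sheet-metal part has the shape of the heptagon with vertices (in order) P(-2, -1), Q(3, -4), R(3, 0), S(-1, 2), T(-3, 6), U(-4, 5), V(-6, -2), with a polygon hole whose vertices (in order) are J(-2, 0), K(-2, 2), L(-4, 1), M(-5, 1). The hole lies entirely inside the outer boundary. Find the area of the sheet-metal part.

Outer boundary:
Apply Gauss's area formula: 2A = Σ (x_i·y_{i+1} − x_{i+1}·y_i), indices taken mod 7.
Σ = (11) + (12) + (6) + (0) + (9) + (38) + (2) = 78
Area = |Σ|/2 = 39.
Hole:
J→K: (-2)(2) − (-2)(0) = -4
K→L: (-2)(1) − (-4)(2) = 6
L→M: (-4)(1) − (-5)(1) = 1
M→J: (-5)(0) − (-2)(1) = 2
Σ = 5
Area = |Σ|/2 = 2.5.
Net area = 39 − 2.5 = 36.5.

36.5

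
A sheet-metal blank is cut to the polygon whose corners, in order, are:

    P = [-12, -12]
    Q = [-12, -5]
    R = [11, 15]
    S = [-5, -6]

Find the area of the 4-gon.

Σ = (-84) + (-125) + (9) + (-12) = -212
Area = |Σ|/2 = 106.

106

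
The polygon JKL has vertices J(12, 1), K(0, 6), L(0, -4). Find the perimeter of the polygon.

36

|JK| = √((-12)² + (5)²) = √169 = 13
|KL| = √((0)² + (-10)²) = √100 = 10
|LJ| = √((12)² + (5)²) = √169 = 13
Perimeter = 13 + 10 + 13 = 36.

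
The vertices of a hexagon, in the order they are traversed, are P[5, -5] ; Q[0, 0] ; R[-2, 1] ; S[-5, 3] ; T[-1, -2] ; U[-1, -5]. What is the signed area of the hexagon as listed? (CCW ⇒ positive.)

22.5

Apply the shoelace (surveyor's) formula: 2A = Σ (x_i·y_{i+1} − x_{i+1}·y_i), indices taken mod 6.
Σ = (0) + (0) + (-1) + (13) + (3) + (30) = 45
Signed area = Σ/2 = 22.5 (positive ⇒ counter-clockwise traversal).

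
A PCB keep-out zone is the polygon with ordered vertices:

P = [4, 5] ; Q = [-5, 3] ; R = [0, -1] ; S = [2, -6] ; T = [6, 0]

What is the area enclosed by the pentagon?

P→Q: (4)(3) − (-5)(5) = 37
Q→R: (-5)(-1) − (0)(3) = 5
R→S: (0)(-6) − (2)(-1) = 2
S→T: (2)(0) − (6)(-6) = 36
T→P: (6)(5) − (4)(0) = 30
Σ = 110
Area = |Σ|/2 = 55.

55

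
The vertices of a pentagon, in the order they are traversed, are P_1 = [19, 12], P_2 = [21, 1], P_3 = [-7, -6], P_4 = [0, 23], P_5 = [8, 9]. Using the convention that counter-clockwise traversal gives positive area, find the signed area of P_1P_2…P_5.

Apply the shoelace formula: 2A = Σ (x_i·y_{i+1} − x_{i+1}·y_i), indices taken mod 5.
Σ = (-233) + (-119) + (-161) + (-184) + (-75) = -772
Signed area = Σ/2 = -386 (negative ⇒ clockwise traversal).

-386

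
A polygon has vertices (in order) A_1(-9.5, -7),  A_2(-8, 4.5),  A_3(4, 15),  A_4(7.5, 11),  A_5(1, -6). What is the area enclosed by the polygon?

212.625

Σ = (-98.75) + (-138) + (-68.5) + (-56) + (-64) = -425.25
Area = |Σ|/2 = 212.625.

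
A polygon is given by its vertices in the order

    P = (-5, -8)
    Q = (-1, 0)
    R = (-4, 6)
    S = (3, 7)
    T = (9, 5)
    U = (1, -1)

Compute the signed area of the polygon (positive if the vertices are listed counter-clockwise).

-67.5

Σ = (-8) + (-6) + (-46) + (-48) + (-14) + (-13) = -135
Signed area = Σ/2 = -67.5 (negative ⇒ clockwise traversal).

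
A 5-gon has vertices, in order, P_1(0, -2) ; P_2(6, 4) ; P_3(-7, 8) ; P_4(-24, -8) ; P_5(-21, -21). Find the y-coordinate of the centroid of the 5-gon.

-543/119

Apply the shoelace (surveyor's) formula. First the cross-terms c_i = x_i·y_{i+1} − x_{i+1}·y_i:
  12, 76, 248, 336, 42  ⇒  2A = 714, A = 357.
Then Σ (y_i + y_{i+1})·c_i = -9774, so ȳ = -9774 / (6·357) = -543/119.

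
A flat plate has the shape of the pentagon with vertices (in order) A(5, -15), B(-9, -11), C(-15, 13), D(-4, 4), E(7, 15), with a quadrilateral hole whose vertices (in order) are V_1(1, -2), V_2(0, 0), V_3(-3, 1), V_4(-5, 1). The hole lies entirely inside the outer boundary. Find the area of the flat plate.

Outer boundary:
Apply the shoelace formula: 2A = Σ (x_i·y_{i+1} − x_{i+1}·y_i), indices taken mod 5.
A→B: (5)(-11) − (-9)(-15) = -190
B→C: (-9)(13) − (-15)(-11) = -282
C→D: (-15)(4) − (-4)(13) = -8
D→E: (-4)(15) − (7)(4) = -88
E→A: (7)(-15) − (5)(15) = -180
Σ = -748
Area = |Σ|/2 = 374.
Hole:
V_1→V_2: (1)(0) − (0)(-2) = 0
V_2→V_3: (0)(1) − (-3)(0) = 0
V_3→V_4: (-3)(1) − (-5)(1) = 2
V_4→V_1: (-5)(-2) − (1)(1) = 9
Σ = 11
Area = |Σ|/2 = 5.5.
Net area = 374 − 5.5 = 368.5.

368.5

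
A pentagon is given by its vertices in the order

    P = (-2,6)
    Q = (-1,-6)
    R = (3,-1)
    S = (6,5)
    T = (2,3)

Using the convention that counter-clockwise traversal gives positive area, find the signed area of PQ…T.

Apply the shoelace formula: 2A = Σ (x_i·y_{i+1} − x_{i+1}·y_i), indices taken mod 5.
P→Q: (-2)(-6) − (-1)(6) = 18
Q→R: (-1)(-1) − (3)(-6) = 19
R→S: (3)(5) − (6)(-1) = 21
S→T: (6)(3) − (2)(5) = 8
T→P: (2)(6) − (-2)(3) = 18
Σ = 84
Signed area = Σ/2 = 42 (positive ⇒ counter-clockwise traversal).

42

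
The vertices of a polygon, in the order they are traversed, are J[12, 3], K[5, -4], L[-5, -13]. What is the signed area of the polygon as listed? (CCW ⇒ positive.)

-3.5

Apply the shoelace (surveyor's) formula: 2A = Σ (x_i·y_{i+1} − x_{i+1}·y_i), indices taken mod 3.
J→K: (12)(-4) − (5)(3) = -63
K→L: (5)(-13) − (-5)(-4) = -85
L→J: (-5)(3) − (12)(-13) = 141
Σ = -7
Signed area = Σ/2 = -3.5 (negative ⇒ clockwise traversal).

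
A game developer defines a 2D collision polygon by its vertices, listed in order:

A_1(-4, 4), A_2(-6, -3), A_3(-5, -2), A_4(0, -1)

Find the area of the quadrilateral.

17

Apply Gauss's area formula: 2A = Σ (x_i·y_{i+1} − x_{i+1}·y_i), indices taken mod 4.
Σ = (36) + (-3) + (5) + (-4) = 34
Area = |Σ|/2 = 17.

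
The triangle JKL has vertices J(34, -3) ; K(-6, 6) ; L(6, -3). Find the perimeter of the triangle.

|JK| = √((-40)² + (9)²) = √1681 = 41
|KL| = √((12)² + (-9)²) = √225 = 15
|LJ| = √((28)² + (0)²) = √784 = 28
Perimeter = 41 + 15 + 28 = 84.

84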